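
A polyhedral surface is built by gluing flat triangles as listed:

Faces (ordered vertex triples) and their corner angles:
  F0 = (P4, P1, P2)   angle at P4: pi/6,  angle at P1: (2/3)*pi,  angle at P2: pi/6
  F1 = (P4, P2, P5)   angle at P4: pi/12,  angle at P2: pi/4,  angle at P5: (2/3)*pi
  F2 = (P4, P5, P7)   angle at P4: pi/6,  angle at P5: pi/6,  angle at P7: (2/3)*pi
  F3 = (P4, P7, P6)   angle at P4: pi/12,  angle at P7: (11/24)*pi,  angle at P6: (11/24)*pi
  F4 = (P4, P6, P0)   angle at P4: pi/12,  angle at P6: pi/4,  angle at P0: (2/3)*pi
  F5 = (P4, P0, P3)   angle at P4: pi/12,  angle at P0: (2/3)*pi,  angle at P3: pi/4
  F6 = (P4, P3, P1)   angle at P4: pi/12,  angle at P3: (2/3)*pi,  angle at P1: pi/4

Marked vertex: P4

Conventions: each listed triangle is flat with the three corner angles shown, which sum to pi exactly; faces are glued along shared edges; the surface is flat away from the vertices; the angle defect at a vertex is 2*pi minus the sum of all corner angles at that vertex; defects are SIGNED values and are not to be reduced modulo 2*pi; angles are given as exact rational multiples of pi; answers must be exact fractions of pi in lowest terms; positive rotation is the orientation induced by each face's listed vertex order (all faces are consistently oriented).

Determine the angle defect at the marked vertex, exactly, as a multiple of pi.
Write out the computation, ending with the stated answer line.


Sum of corner angles at P4: (3/4)*pi
defect = 2*pi - (3/4)*pi

Answer: defect(P4) = (5/4)*pi


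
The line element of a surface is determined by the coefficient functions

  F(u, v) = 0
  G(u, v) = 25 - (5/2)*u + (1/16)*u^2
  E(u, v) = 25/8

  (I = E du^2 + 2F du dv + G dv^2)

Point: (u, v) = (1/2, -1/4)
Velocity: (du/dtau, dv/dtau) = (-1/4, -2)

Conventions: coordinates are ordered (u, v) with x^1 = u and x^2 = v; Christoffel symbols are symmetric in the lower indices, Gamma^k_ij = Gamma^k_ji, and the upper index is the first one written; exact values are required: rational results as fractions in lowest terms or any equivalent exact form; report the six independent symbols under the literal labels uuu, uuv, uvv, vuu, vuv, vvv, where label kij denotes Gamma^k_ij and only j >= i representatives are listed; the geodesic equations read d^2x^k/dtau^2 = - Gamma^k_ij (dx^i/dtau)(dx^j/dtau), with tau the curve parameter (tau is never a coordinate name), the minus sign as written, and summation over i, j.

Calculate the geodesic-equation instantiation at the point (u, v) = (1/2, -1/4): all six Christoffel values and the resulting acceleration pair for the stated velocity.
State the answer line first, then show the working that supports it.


Answer: Gamma_uuu = 0, Gamma_uuv = 0, Gamma_uvv = 39/100, Gamma_vuu = 0, Gamma_vuv = -2/39, Gamma_vvv = 0; accelerations (d^2u/dtau^2, d^2v/dtau^2) = (-39/25, 2/39)

E = 25/8, F = 0, G = 1521/64 at the point
E_u = 0, E_v = 0, F_u = 0, F_v = 0, G_u = -39/16, G_v = 0
EG - F^2 = 38025/512;  g^inv = (512/38025) * [[1521/64, 0], [0, 25/8]]
first-kind symbols [ij,l] = (1/2)(d_i g_jl + d_j g_il - d_l g_ij): [uu,u] = E_u/2 = 0, [uu,v] = F_u - E_v/2 = 0, [uv,u] = E_v/2 = 0, [uv,v] = G_u/2 = -39/32, [vv,u] = F_v - G_u/2 = 39/32, [vv,v] = G_v/2 = 0
Gamma^u_ij = (G*[ij,u] - F*[ij,v])/(EG - F^2), Gamma^v_ij = (E*[ij,v] - F*[ij,u])/(EG - F^2)
Gamma_uuu = 0, Gamma_uuv = 0, Gamma_uvv = 39/100, Gamma_vuu = 0, Gamma_vuv = -2/39, Gamma_vvv = 0
d^2u/dtau^2 = -(Gamma_uuu*(-1/4)^2 + 2*Gamma_uuv*(-1/4)*(-2) + Gamma_uvv*(-2)^2) = -39/25
d^2v/dtau^2 = -(Gamma_vuu*(-1/4)^2 + 2*Gamma_vuv*(-1/4)*(-2) + Gamma_vvv*(-2)^2) = 2/39


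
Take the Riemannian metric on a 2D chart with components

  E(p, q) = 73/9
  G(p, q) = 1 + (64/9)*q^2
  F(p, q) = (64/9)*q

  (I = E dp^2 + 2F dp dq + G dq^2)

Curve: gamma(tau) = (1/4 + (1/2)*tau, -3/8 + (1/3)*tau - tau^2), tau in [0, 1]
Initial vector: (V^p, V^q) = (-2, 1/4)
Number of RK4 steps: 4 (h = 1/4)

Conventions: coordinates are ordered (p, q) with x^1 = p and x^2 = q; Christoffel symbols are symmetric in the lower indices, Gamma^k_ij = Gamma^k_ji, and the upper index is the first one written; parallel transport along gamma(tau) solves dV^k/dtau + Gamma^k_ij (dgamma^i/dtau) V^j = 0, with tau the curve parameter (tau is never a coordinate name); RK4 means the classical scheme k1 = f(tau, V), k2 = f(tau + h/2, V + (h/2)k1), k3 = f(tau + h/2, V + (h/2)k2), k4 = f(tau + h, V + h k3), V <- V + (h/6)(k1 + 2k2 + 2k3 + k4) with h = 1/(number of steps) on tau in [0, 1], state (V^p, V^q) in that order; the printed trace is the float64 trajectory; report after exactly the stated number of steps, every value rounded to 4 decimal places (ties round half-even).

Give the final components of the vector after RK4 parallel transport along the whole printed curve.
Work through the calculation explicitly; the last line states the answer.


gamma'(tau) = (1/2, 1/3 - 2*tau); f(tau, V)^k = -Gamma^k_ij(gamma(tau)) gamma'^i(tau) V^j; h = 1/4; intermediate values shown to 6 dp
curve data and Christoffel symbols at the stage parameters:
  tau = 0.000000: gamma = (0.250000, -0.375000), gamma' = (0.500000, 0.333333); Gamma_ppp = 0.000000, Gamma_ppq = 0.000000, Gamma_pqq = 0.780488, Gamma_qpp = 0.000000, Gamma_qpq = 0.000000, Gamma_qqq = -0.292683
  tau = 0.125000: gamma = (0.312500, -0.348958), gamma' = (0.500000, 0.083333); Gamma_ppp = 0.000000, Gamma_ppq = 0.000000, Gamma_pqq = 0.792144, Gamma_qpp = 0.000000, Gamma_qpq = 0.000000, Gamma_qqq = -0.276425
  tau = 0.250000: gamma = (0.375000, -0.354167), gamma' = (0.500000, -0.166667); Gamma_ppp = 0.000000, Gamma_ppq = 0.000000, Gamma_pqq = 0.789853, Gamma_qpp = 0.000000, Gamma_qpq = 0.000000, Gamma_qqq = -0.279739
  tau = 0.375000: gamma = (0.437500, -0.390625), gamma' = (0.500000, -0.416667); Gamma_ppp = 0.000000, Gamma_ppq = 0.000000, Gamma_pqq = 0.773268, Gamma_qpp = 0.000000, Gamma_qpq = 0.000000, Gamma_qqq = -0.302058
  tau = 0.500000: gamma = (0.500000, -0.458333), gamma' = (0.500000, -0.666667); Gamma_ppp = 0.000000, Gamma_ppq = 0.000000, Gamma_pqq = 0.740360, Gamma_qpp = 0.000000, Gamma_qpq = 0.000000, Gamma_qqq = -0.339332
  tau = 0.625000: gamma = (0.562500, -0.557292), gamma' = (0.500000, -0.916667); Gamma_ppp = 0.000000, Gamma_ppq = 0.000000, Gamma_pqq = 0.689085, Gamma_qpp = 0.000000, Gamma_qpq = 0.000000, Gamma_qqq = -0.384022
  tau = 0.750000: gamma = (0.625000, -0.687500), gamma' = (0.500000, -1.166667); Gamma_ppp = 0.000000, Gamma_ppq = 0.000000, Gamma_pqq = 0.619855, Gamma_qpp = 0.000000, Gamma_qpq = 0.000000, Gamma_qqq = -0.426150
  tau = 0.875000: gamma = (0.687500, -0.848958), gamma' = (0.500000, -1.416667); Gamma_ppp = 0.000000, Gamma_ppq = 0.000000, Gamma_pqq = 0.537243, Gamma_qpp = 0.000000, Gamma_qpq = 0.000000, Gamma_qqq = -0.456097
  tau = 1.000000: gamma = (0.750000, -1.041667), gamma' = (0.500000, -1.666667); Gamma_ppp = 0.000000, Gamma_ppq = 0.000000, Gamma_pqq = 0.449298, Gamma_qpp = 0.000000, Gamma_qpq = 0.000000, Gamma_qqq = -0.468019
step 0: V^p = -2.0000, V^q = 0.2500
step 1: k1 = (-0.065041, 0.024390), k2 = (-0.016704, 0.005829), k3 = (-0.016551, 0.005776), k4 = (0.033101, -0.011723); V <- V + (h/6)(k1 + 2k2 + 2k3 + k4): V^p = -2.0041, V^q = 0.2515
step 2: k1 = (0.033107, -0.011726), k2 = (0.080558, -0.031468), k3 = (0.079763, -0.031157), k4 = (0.120287, -0.055131); V <- V + (h/6)(k1 + 2k2 + 2k3 + k4): V^p = -1.9844, V^q = 0.2435
step 3: k1 = (0.120180, -0.055083), k2 = (0.149454, -0.083290), k3 = (0.147227, -0.082048), k4 = (0.161250, -0.110859); V <- V + (h/6)(k1 + 2k2 + 2k3 + k4): V^p = -1.9479, V^q = 0.2228
step 4: k1 = (0.161119, -0.110770), k2 = (0.159032, -0.135012), k3 = (0.156726, -0.133054), k4 = (0.141929, -0.147843); V <- V + (h/6)(k1 + 2k2 + 2k3 + k4): V^p = -1.9090, V^q = 0.1897

Answer: V^p = -1.9090, V^q = 0.1897


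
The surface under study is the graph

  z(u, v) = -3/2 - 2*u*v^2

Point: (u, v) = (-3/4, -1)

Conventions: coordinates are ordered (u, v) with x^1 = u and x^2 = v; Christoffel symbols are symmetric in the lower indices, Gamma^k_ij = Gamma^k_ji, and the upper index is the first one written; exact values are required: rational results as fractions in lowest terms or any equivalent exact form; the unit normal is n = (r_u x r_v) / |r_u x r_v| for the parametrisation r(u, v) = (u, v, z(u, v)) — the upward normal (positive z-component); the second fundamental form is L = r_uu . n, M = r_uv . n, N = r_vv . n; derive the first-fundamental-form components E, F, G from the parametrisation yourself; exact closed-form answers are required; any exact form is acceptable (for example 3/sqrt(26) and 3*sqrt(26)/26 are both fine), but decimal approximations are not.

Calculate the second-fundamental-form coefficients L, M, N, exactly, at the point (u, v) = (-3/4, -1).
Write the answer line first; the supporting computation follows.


Answer: L = 0, M = 2*sqrt(14)/7, N = 3*sqrt(14)/14

z_u = -2, z_v = -3, z_uu = 0, z_uv = 4, z_vv = 3
E = 5, F = 6, G = 10; answer radicand W^2 = 14
unnormalised second-form numerators: l = 0, m = 4, n = 3; L = l/sqrt(14), and similarly M = m/sqrt(W^2), N = n/sqrt(W^2)


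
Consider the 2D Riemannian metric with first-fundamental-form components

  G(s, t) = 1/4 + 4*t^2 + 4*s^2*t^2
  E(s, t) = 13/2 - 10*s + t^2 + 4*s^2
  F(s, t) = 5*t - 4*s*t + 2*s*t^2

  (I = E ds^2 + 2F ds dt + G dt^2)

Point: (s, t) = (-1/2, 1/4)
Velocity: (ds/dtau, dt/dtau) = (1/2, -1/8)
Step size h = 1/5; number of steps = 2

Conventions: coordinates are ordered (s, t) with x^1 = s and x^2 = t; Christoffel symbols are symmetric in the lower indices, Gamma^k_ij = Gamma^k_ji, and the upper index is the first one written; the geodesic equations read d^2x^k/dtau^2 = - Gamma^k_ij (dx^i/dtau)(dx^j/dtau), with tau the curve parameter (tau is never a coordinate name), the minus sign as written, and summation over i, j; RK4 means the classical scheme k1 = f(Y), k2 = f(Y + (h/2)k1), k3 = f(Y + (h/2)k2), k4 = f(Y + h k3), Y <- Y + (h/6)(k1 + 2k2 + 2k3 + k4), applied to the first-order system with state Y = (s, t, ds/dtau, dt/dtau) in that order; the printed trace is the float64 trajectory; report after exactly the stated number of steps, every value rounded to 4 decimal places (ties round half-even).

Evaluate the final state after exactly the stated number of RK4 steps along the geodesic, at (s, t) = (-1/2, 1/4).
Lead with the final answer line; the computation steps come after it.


Answer: s = -0.2889, t = 0.2075, ds/dtau = 0.5588, dt/dtau = -0.0815

f(Y) = (ds/dtau, dt/dtau, -Gamma^s_ij Y'^i Y'^j, -Gamma^t_ij Y'^i Y'^j) with the Gammas evaluated at the stage position; h = 0.200000; intermediate values shown to 6 dp
step 0: s = -0.5000, t = 0.2500, ds/dtau = 0.5000, dt/dtau = -0.1250
step 1:
  k1: at (s, t) = (-0.500000, 0.250000), (ds/dtau, dt/dtau) = (0.500000, -0.125000); Gamma_sss = -0.483333, Gamma_sst = 0.083333, Gamma_stt = 0.383333, Gamma_tss = -0.550000, Gamma_tst = -0.472222, Gamma_ttt = 1.072222; k1 = (0.500000, -0.125000, 0.125260, 0.061719)
  k2: at (s, t) = (-0.450000, 0.237500), (ds/dtau, dt/dtau) = (0.512526, -0.118828); Gamma_sss = -0.498456, Gamma_sst = 0.075584, Gamma_stt = 0.424695, Gamma_tss = -0.565851, Gamma_tst = -0.421554, Gamma_ttt = 0.917013; k2 = (0.512526, -0.118828, 0.134146, 0.084344)
  k3: at (s, t) = (-0.448747, 0.238117), (ds/dtau, dt/dtau) = (0.513415, -0.116566); Gamma_sss = -0.498522, Gamma_sst = 0.076006, Gamma_stt = 0.424828, Gamma_tss = -0.566432, Gamma_tst = -0.422773, Gamma_ttt = 0.915874; k3 = (0.513415, -0.116566, 0.134733, 0.086261)
  k4: at (s, t) = (-0.397317, 0.226687), (ds/dtau, dt/dtau) = (0.526947, -0.107748); Gamma_sss = -0.515448, Gamma_sst = 0.068784, Gamma_stt = 0.466280, Gamma_tss = -0.577429, Gamma_tst = -0.372137, Gamma_ttt = 0.763212; k4 = (0.526947, -0.107748, 0.145523, 0.109218)
  Y <- Y + (h/6)(k1 + 2k2 + 2k3 + k4): s = -0.3974, t = 0.2265, ds/dtau = 0.5270, dt/dtau = -0.1079
step 2:
  k1: at (s, t) = (-0.397372, 0.226549), (ds/dtau, dt/dtau) = (0.526951, -0.107928); Gamma_sss = -0.515492, Gamma_sst = 0.068695, Gamma_stt = 0.466372, Gamma_tss = -0.577335, Gamma_tst = -0.371792, Gamma_ttt = 0.762928; k1 = (0.526951, -0.107928, 0.145522, 0.109136)
  k2: at (s, t) = (-0.344677, 0.215756), (ds/dtau, dt/dtau) = (0.541504, -0.097015); Gamma_sss = -0.534433, Gamma_sst = 0.061899, Gamma_stt = 0.507732, Gamma_tss = -0.583251, Gamma_tst = -0.321566, Gamma_ttt = 0.617648; k2 = (0.541504, -0.097015, 0.158435, 0.131425)
  k3: at (s, t) = (-0.343222, 0.216847), (ds/dtau, dt/dtau) = (0.542795, -0.094786); Gamma_sss = -0.534329, Gamma_sst = 0.062557, Gamma_stt = 0.507733, Gamma_tss = -0.584523, Gamma_tst = -0.323713, Gamma_ttt = 0.617708; k3 = (0.542795, -0.094786, 0.159303, 0.133356)
  k4: at (s, t) = (-0.288813, 0.207592), (ds/dtau, dt/dtau) = (0.558812, -0.081257); Gamma_sss = -0.555029, Gamma_sst = 0.056784, Gamma_stt = 0.548471, Gamma_tss = -0.587012, Gamma_tst = -0.276880, Gamma_ttt = 0.486445; k4 = (0.558812, -0.081257, 0.174855, 0.154950)
  Y <- Y + (h/6)(k1 + 2k2 + 2k3 + k4): s = -0.2889, t = 0.2075, ds/dtau = 0.5588, dt/dtau = -0.0815


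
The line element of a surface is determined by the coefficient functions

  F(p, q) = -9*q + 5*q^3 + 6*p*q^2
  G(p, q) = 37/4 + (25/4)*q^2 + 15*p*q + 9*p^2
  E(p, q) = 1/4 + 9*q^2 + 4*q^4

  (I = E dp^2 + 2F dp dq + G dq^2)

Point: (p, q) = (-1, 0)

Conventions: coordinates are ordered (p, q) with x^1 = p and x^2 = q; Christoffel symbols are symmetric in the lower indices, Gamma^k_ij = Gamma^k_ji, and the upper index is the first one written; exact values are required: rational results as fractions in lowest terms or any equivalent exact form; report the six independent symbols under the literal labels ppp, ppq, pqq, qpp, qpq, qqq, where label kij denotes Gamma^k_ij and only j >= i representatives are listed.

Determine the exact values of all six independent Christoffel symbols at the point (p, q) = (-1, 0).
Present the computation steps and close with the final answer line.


E = 1/4, F = 0, G = 73/4 at the point
E_p = 0, E_q = 0, F_p = 0, F_q = -9, G_p = -18, G_q = -15
EG - F^2 = 73/16;  g^inv = (16/73) * [[73/4, 0], [0, 1/4]]
first-kind symbols [ij,l] = (1/2)(d_i g_jl + d_j g_il - d_l g_ij): [pp,p] = E_p/2 = 0, [pp,q] = F_p - E_q/2 = 0, [pq,p] = E_q/2 = 0, [pq,q] = G_p/2 = -9, [qq,p] = F_q - G_p/2 = 0, [qq,q] = G_q/2 = -15/2
Gamma^p_ij = (G*[ij,p] - F*[ij,q])/(EG - F^2), Gamma^q_ij = (E*[ij,q] - F*[ij,p])/(EG - F^2)

Answer: Gamma_ppp = 0, Gamma_ppq = 0, Gamma_pqq = 0, Gamma_qpp = 0, Gamma_qpq = -36/73, Gamma_qqq = -30/73


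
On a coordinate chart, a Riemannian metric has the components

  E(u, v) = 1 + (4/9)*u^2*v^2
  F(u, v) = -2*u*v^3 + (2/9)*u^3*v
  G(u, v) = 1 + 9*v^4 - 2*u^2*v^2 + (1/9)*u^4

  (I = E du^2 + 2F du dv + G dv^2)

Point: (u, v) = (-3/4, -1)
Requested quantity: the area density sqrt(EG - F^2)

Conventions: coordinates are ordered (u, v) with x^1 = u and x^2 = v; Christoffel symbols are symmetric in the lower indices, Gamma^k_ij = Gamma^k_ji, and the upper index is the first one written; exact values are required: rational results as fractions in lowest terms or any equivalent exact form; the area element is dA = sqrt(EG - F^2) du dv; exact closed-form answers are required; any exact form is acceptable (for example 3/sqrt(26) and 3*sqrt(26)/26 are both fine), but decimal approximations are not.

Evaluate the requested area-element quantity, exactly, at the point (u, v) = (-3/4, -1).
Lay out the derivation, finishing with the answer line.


E = 5/4, F = -45/32, G = 2281/256; EG - F^2 = 2345/256

Answer: sqrt(EG - F^2) = sqrt(2345)/16


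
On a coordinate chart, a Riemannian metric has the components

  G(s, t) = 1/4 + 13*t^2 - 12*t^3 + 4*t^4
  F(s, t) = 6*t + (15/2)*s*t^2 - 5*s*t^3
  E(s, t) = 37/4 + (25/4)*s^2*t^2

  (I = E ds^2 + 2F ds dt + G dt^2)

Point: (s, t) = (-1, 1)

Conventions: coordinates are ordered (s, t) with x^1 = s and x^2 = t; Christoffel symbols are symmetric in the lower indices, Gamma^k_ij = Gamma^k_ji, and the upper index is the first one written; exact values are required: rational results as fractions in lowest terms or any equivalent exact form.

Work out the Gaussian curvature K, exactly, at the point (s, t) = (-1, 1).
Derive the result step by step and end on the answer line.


E = 31/2, F = 7/2, G = 21/4, EG - F^2 = 553/8 at the point
E_s = -25/2, E_t = 25/2, F_s = 5/2, F_t = 6, G_s = 0, G_t = 6
E_tt = 25/2, F_st = 0, G_ss = 0
The intrinsic route: Brioschi's K = (det M1 - det M2)/(EG - F^2)^2.
M1 = [[-E_tt/2 + F_st - G_ss/2, E_s/2, F_s - E_t/2], [F_t - G_s/2, E, F], [G_t/2, F, G]] = [[-25/4, -25/4, -15/4], [6, 31/2, 7/2], [3, 7/2, 21/4]]; det M1 = -6565/32
M2 = [[0, E_t/2, G_s/2], [E_t/2, E, F], [G_s/2, F, G]] = [[0, 25/4, 0], [25/4, 31/2, 7/2], [0, 7/2, 21/4]]; det M2 = -13125/64
det M1 - det M2 = -5/64; K = -5/64 / (553/8)^2 = -5/305809

Answer: K = -5/305809


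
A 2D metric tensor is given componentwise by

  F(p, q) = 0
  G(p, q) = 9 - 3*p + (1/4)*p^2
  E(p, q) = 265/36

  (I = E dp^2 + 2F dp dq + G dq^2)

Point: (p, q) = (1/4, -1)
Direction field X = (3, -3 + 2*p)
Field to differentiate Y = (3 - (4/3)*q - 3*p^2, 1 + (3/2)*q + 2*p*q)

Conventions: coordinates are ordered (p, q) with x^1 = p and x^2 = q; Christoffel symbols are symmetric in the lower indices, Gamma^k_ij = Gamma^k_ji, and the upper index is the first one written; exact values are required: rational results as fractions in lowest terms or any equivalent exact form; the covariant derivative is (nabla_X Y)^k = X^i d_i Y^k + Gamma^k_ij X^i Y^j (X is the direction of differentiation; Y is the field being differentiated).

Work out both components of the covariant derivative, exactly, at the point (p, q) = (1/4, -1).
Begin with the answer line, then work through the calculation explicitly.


Answer: (nabla_X Y)^p = -863/1272, (nabla_X Y)^q = -4789/552

E = 265/36, F = 0, G = 529/64 at the point
E_p = 0, E_q = 0, F_p = 0, F_q = 0, G_p = -23/8, G_q = 0
EG - F^2 = 140185/2304;  g^inv = (2304/140185) * [[529/64, 0], [0, 265/36]]
first-kind symbols [ij,l] = (1/2)(d_i g_jl + d_j g_il - d_l g_ij): [pp,p] = E_p/2 = 0, [pp,q] = F_p - E_q/2 = 0, [pq,p] = E_q/2 = 0, [pq,q] = G_p/2 = -23/16, [qq,p] = F_q - G_p/2 = 23/16, [qq,q] = G_q/2 = 0
Gamma^p_ij = (G*[ij,p] - F*[ij,q])/(EG - F^2), Gamma^q_ij = (E*[ij,q] - F*[ij,p])/(EG - F^2)
Gamma_ppp = 0, Gamma_ppq = 0, Gamma_pqq = 207/1060, Gamma_qpp = 0, Gamma_qpq = -4/23, Gamma_qqq = 0
X = (3, -5/2), Y = (199/48, -1) at the point


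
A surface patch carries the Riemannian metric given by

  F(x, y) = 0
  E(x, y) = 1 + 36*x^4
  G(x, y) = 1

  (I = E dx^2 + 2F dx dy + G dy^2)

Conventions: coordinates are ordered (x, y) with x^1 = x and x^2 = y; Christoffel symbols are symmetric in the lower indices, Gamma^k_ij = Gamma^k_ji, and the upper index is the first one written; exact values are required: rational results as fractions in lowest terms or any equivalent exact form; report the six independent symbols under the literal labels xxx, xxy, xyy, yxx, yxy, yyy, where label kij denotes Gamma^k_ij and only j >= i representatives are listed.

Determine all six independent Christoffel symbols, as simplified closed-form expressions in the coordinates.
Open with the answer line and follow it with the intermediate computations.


Answer: Gamma_xxx = 72*x^3/(36*x^4 + 1), Gamma_xxy = 0, Gamma_xyy = 0, Gamma_yxx = 0, Gamma_yxy = 0, Gamma_yyy = 0

E = 1 + 36*x^4; F = 0; G = 1
Gamma^k_ij = (1/2) g^{kl} (d_i g_jl + d_j g_il - d_l g_ij), with g^inv = (1/(EG-F^2)) [[G, -F], [-F, E]]
first partials: E_x = 144*x^3, E_y = 0, F_x = 0, F_y = 0, G_x = 0, G_y = 0
D = EG - F^2 = 1 + 36*x^4
expanded: Gamma^x_xx = (G E_x - 2F F_x + F E_y)/(2D), Gamma^x_xy = (G E_y - F G_x)/(2D), Gamma^x_yy = (2G F_y - G G_x - F G_y)/(2D), Gamma^y_xx = (2E F_x - E E_y - F E_x)/(2D), Gamma^y_xy = (E G_x - F E_y)/(2D), Gamma^y_yy = (E G_y - 2F F_y + F G_x)/(2D); substitute and cancel common factors


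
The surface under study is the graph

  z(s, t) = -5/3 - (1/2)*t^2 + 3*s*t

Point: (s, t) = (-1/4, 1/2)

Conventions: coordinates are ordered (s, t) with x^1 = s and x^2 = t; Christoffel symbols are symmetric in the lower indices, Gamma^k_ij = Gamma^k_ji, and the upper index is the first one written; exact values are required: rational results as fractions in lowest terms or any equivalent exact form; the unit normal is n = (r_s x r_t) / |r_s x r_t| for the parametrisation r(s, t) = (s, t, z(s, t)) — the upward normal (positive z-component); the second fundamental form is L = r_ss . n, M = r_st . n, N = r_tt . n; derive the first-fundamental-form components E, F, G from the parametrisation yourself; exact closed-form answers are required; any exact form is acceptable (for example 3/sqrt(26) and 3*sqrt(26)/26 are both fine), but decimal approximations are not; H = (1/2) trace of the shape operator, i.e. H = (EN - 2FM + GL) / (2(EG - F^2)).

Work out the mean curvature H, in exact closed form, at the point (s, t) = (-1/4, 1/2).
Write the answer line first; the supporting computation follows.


Answer: H = 256*sqrt(77)/5929

z_s = 3/2, z_t = -5/4, z_ss = 0, z_st = 3, z_tt = -1
E = 13/4, F = -15/8, G = 41/16; answer radicand W^2 = 77/16
unnormalised second-form numerators: l = 0, m = 3, n = -1; L = l/sqrt(77/16), and similarly M = m/sqrt(W^2), N = n/sqrt(W^2)
H = (E*n - 2*F*m + G*l) / (2*(EG - F^2)*sqrt(W^2)); E*n - 2*F*m + G*l = 8, EG - F^2 = 77/16, so H = (64/77)/sqrt(77/16)


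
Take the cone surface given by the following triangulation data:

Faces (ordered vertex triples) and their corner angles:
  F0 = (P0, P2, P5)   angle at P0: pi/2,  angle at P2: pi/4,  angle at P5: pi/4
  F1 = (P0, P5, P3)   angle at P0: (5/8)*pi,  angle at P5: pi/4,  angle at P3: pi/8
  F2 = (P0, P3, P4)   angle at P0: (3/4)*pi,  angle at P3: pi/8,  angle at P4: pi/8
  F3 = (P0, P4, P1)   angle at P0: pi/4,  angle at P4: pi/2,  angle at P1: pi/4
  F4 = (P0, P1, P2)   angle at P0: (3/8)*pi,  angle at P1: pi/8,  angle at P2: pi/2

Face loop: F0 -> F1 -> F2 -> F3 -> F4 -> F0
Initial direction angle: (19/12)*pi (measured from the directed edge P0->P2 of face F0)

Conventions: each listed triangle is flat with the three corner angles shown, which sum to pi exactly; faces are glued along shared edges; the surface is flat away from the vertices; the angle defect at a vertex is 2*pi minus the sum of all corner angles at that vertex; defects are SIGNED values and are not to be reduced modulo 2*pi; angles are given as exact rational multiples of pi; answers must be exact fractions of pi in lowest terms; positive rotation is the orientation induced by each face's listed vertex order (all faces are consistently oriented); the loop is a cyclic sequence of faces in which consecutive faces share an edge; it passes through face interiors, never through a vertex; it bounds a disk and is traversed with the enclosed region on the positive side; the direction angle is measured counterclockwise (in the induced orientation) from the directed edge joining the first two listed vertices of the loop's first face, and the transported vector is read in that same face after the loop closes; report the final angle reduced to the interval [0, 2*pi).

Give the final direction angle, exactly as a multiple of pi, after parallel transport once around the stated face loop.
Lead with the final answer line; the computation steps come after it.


Answer: final direction angle = (13/12)*pi

enclosed vertex P0: corner angles sum to (5/2)*pi, defect = 2*pi - (5/2)*pi = -pi/2
holonomy = initial angle + sum of enclosed defects (mod 2*pi), positive in the induced orientation
final angle = (19/12)*pi - pi/2 = (13/12)*pi (mod 2*pi)


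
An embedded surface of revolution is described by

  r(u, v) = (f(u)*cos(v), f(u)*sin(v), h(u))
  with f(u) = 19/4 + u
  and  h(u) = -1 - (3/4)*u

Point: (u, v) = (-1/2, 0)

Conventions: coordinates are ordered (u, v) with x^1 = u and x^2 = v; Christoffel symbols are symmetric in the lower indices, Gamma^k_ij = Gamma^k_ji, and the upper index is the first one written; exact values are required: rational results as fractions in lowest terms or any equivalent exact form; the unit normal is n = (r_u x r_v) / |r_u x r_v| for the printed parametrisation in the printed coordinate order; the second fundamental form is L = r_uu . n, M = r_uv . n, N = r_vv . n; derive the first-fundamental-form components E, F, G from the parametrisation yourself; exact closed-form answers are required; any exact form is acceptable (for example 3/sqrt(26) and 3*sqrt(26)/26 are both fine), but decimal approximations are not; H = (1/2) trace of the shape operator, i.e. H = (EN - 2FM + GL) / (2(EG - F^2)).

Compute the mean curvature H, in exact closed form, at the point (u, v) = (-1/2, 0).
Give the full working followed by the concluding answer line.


f = 17/4, f' = 1, f'' = 0, h' = -3/4, h'' = 0
E = 25/16, F = 0, G = 289/16; answer radicand W^2 = 25/16
unnormalised second-form numerators: l = 0, m = 0, n = -51/16; L = l/sqrt(25/16), and similarly M = m/sqrt(W^2), N = n/sqrt(W^2)
H = (E*n - 2*F*m + G*l) / (2*(EG - F^2)*sqrt(W^2)); E*n - 2*F*m + G*l = -1275/256, EG - F^2 = 7225/256, so H = (-3/34)/sqrt(25/16)

Answer: H = -6/85


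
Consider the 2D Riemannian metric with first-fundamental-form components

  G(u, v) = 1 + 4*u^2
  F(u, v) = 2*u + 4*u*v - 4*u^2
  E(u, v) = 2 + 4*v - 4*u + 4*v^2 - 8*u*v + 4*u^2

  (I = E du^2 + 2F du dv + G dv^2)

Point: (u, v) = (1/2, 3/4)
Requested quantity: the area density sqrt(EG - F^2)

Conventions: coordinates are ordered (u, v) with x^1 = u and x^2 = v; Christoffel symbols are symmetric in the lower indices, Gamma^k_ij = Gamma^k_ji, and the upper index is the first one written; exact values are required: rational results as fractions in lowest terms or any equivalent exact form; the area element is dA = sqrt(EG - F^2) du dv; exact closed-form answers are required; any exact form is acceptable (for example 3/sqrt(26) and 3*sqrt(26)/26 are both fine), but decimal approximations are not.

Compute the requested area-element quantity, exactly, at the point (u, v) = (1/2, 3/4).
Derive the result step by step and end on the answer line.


E = 13/4, F = 3/2, G = 2; EG - F^2 = 17/4

Answer: sqrt(EG - F^2) = sqrt(17)/2


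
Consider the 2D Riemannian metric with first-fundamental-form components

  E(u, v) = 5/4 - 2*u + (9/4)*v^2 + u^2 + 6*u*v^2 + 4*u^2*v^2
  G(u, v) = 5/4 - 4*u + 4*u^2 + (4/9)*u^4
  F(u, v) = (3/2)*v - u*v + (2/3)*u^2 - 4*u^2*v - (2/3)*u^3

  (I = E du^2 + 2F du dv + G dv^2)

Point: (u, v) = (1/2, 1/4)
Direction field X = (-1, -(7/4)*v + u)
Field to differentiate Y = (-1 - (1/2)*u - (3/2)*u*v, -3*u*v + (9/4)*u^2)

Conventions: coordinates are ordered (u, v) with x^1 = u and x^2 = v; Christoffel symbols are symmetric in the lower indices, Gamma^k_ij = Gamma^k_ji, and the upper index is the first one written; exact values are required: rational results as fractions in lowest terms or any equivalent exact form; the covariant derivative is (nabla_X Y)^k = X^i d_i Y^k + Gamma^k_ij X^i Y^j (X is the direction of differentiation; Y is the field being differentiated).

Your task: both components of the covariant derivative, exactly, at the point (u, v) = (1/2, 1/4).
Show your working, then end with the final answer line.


E = 57/64, F = 1/12, G = 5/18 at the point
E_u = -3/8, E_v = 25/8, F_u = -13/12, F_v = 0, G_u = 2/9, G_v = 0
EG - F^2 = 277/1152;  g^inv = (1152/277) * [[5/18, -1/12], [-1/12, 57/64]]
first-kind symbols [ij,l] = (1/2)(d_i g_jl + d_j g_il - d_l g_ij): [uu,u] = E_u/2 = -3/16, [uu,v] = F_u - E_v/2 = -127/48, [uv,u] = E_v/2 = 25/16, [uv,v] = G_u/2 = 1/9, [vv,u] = F_v - G_u/2 = -1/9, [vv,v] = G_v/2 = 0
Gamma^u_ij = (G*[ij,u] - F*[ij,v])/(EG - F^2), Gamma^v_ij = (E*[ij,v] - F*[ij,u])/(EG - F^2)
Gamma_uuu = 194/277, Gamma_uuv = 1468/831, Gamma_uvv = -320/2493, Gamma_vuu = -21573/2216, Gamma_vuv = -36/277, Gamma_vvv = 32/831
X = (-1, 1/16), Y = (-23/16, 3/16) at the point

Answer: (nabla_X Y)^u = 35725/26592, (nabla_X Y)^v = -551393/35456


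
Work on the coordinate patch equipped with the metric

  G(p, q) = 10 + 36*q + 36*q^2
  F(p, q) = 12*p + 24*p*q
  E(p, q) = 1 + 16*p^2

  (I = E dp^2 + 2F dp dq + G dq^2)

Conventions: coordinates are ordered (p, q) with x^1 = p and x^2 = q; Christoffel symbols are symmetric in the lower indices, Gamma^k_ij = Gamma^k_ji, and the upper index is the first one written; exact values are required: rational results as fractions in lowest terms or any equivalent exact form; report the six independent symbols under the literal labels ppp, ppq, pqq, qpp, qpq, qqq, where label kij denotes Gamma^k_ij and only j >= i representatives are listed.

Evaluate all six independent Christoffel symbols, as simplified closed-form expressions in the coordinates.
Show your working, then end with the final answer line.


E = 1 + 16*p^2; F = 12*p + 24*p*q; G = 10 + 36*q + 36*q^2
Gamma^k_ij = (1/2) g^{kl} (d_i g_jl + d_j g_il - d_l g_ij), with g^inv = (1/(EG-F^2)) [[G, -F], [-F, E]]
first partials: E_p = 32*p, E_q = 0, F_p = 12 + 24*q, F_q = 24*p, G_p = 0, G_q = 36 + 72*q
D = EG - F^2 = 10 + 36*q + 36*q^2 + 16*p^2
expanded: Gamma^p_pp = (G E_p - 2F F_p + F E_q)/(2D), Gamma^p_pq = (G E_q - F G_p)/(2D), Gamma^p_qq = (2G F_q - G G_p - F G_q)/(2D), Gamma^q_pp = (2E F_p - E E_q - F E_p)/(2D), Gamma^q_pq = (E G_p - F E_q)/(2D), Gamma^q_qq = (E G_q - 2F F_q + F G_p)/(2D); substitute and cancel common factors

Answer: Gamma_ppp = 8*p/(8*p^2 + 18*q^2 + 18*q + 5), Gamma_ppq = 0, Gamma_pqq = 12*p/(8*p^2 + 18*q^2 + 18*q + 5), Gamma_qpp = (12*q + 6)/(8*p^2 + 18*q^2 + 18*q + 5), Gamma_qpq = 0, Gamma_qqq = (18*q + 9)/(8*p^2 + 18*q^2 + 18*q + 5)


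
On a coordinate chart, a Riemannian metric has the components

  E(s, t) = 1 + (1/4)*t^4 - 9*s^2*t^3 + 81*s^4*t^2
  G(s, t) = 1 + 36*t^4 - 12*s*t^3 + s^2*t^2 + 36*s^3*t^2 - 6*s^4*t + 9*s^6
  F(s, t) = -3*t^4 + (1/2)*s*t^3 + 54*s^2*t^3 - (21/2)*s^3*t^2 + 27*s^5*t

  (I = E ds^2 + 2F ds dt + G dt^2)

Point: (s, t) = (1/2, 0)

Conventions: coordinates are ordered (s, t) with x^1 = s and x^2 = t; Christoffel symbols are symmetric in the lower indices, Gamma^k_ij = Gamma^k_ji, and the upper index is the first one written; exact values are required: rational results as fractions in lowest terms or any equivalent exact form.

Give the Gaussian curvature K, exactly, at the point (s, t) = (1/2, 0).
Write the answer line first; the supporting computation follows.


Answer: K = -20736/5329

E = 1, F = 0, G = 73/64, EG - F^2 = 73/64 at the point
E_s = 0, E_t = 0, F_s = 0, F_t = 27/32, G_s = 27/16, G_t = -3/8
E_tt = 81/8, F_st = 135/16, G_ss = 135/8
The intrinsic route: Brioschi's K = (det M1 - det M2)/(EG - F^2)^2.
M1 = [[-E_tt/2 + F_st - G_ss/2, E_s/2, F_s - E_t/2], [F_t - G_s/2, E, F], [G_t/2, F, G]] = [[-81/16, 0, 0], [0, 1, 0], [-3/16, 0, 73/64]]; det M1 = -5913/1024
M2 = [[0, E_t/2, G_s/2], [E_t/2, E, F], [G_s/2, F, G]] = [[0, 0, 27/32], [0, 1, 0], [27/32, 0, 73/64]]; det M2 = -729/1024
det M1 - det M2 = -81/16; K = -81/16 / (73/64)^2 = -20736/5329


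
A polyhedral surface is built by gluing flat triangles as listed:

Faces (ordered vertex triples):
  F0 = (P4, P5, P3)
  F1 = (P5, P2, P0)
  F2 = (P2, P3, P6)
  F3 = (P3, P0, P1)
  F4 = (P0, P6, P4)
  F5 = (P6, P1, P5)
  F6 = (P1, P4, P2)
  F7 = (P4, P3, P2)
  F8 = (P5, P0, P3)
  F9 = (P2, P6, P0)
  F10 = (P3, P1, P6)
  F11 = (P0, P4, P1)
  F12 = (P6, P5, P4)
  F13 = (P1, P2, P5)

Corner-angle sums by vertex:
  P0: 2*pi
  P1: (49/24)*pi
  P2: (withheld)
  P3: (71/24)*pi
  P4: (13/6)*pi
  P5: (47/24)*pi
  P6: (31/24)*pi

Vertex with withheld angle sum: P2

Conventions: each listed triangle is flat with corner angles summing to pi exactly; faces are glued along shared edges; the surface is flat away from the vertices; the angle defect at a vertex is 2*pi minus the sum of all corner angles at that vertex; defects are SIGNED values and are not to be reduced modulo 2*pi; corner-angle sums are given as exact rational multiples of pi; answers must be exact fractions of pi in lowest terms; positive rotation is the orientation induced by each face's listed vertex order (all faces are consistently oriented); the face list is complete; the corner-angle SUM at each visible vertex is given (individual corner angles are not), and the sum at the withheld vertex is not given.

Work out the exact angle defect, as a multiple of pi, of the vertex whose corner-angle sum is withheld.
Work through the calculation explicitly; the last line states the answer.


V = 7, E = 21, F = 14; chi = V - E + F = 0
Gauss-Bonnet: total defect = 2*pi*chi = 0; visible defects sum to (-5/12)*pi

Answer: defect(P2) = (5/12)*pi


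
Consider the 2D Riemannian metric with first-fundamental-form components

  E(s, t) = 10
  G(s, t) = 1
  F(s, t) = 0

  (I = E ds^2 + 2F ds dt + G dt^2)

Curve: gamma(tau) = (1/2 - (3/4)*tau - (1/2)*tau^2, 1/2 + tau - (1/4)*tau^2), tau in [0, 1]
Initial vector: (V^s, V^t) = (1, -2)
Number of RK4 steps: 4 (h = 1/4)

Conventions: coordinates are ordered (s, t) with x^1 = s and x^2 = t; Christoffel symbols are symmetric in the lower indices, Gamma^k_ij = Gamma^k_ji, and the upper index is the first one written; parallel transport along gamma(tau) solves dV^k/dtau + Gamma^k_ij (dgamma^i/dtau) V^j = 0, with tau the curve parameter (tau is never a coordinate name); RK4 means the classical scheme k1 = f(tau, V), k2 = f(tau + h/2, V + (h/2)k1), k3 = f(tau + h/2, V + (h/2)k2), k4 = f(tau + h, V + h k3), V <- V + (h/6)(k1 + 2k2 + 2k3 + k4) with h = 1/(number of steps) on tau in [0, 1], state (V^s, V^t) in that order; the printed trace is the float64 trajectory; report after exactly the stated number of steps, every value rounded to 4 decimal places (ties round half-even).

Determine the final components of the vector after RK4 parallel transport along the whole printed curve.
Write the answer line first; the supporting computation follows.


Answer: V^s = 1.0000, V^t = -2.0000

gamma'(tau) = (-3/4 - tau, 1 - (1/2)*tau); f(tau, V)^k = -Gamma^k_ij(gamma(tau)) gamma'^i(tau) V^j; h = 1/4; intermediate values shown to 6 dp
curve data and Christoffel symbols at the stage parameters:
  tau = 0.000000: gamma = (0.500000, 0.500000), gamma' = (-0.750000, 1.000000); Gamma_sss = 0.000000, Gamma_sst = 0.000000, Gamma_stt = 0.000000, Gamma_tss = 0.000000, Gamma_tst = 0.000000, Gamma_ttt = 0.000000
  tau = 0.125000: gamma = (0.398438, 0.621094), gamma' = (-0.875000, 0.937500); Gamma_sss = 0.000000, Gamma_sst = 0.000000, Gamma_stt = 0.000000, Gamma_tss = 0.000000, Gamma_tst = 0.000000, Gamma_ttt = 0.000000
  tau = 0.250000: gamma = (0.281250, 0.734375), gamma' = (-1.000000, 0.875000); Gamma_sss = 0.000000, Gamma_sst = 0.000000, Gamma_stt = 0.000000, Gamma_tss = 0.000000, Gamma_tst = 0.000000, Gamma_ttt = 0.000000
  tau = 0.375000: gamma = (0.148438, 0.839844), gamma' = (-1.125000, 0.812500); Gamma_sss = 0.000000, Gamma_sst = 0.000000, Gamma_stt = 0.000000, Gamma_tss = 0.000000, Gamma_tst = 0.000000, Gamma_ttt = 0.000000
  tau = 0.500000: gamma = (0.000000, 0.937500), gamma' = (-1.250000, 0.750000); Gamma_sss = 0.000000, Gamma_sst = 0.000000, Gamma_stt = 0.000000, Gamma_tss = 0.000000, Gamma_tst = 0.000000, Gamma_ttt = 0.000000
  tau = 0.625000: gamma = (-0.164062, 1.027344), gamma' = (-1.375000, 0.687500); Gamma_sss = 0.000000, Gamma_sst = 0.000000, Gamma_stt = 0.000000, Gamma_tss = 0.000000, Gamma_tst = 0.000000, Gamma_ttt = 0.000000
  tau = 0.750000: gamma = (-0.343750, 1.109375), gamma' = (-1.500000, 0.625000); Gamma_sss = 0.000000, Gamma_sst = 0.000000, Gamma_stt = 0.000000, Gamma_tss = 0.000000, Gamma_tst = 0.000000, Gamma_ttt = 0.000000
  tau = 0.875000: gamma = (-0.539062, 1.183594), gamma' = (-1.625000, 0.562500); Gamma_sss = 0.000000, Gamma_sst = 0.000000, Gamma_stt = 0.000000, Gamma_tss = 0.000000, Gamma_tst = 0.000000, Gamma_ttt = 0.000000
  tau = 1.000000: gamma = (-0.750000, 1.250000), gamma' = (-1.750000, 0.500000); Gamma_sss = 0.000000, Gamma_sst = 0.000000, Gamma_stt = 0.000000, Gamma_tss = 0.000000, Gamma_tst = 0.000000, Gamma_ttt = 0.000000
step 0: V^s = 1.0000, V^t = -2.0000
step 1: k1 = (0.000000, 0.000000), k2 = (0.000000, 0.000000), k3 = (0.000000, 0.000000), k4 = (0.000000, 0.000000); V <- V + (h/6)(k1 + 2k2 + 2k3 + k4): V^s = 1.0000, V^t = -2.0000
step 2: k1 = (0.000000, 0.000000), k2 = (0.000000, 0.000000), k3 = (0.000000, 0.000000), k4 = (0.000000, 0.000000); V <- V + (h/6)(k1 + 2k2 + 2k3 + k4): V^s = 1.0000, V^t = -2.0000
step 3: k1 = (0.000000, 0.000000), k2 = (0.000000, 0.000000), k3 = (0.000000, 0.000000), k4 = (0.000000, 0.000000); V <- V + (h/6)(k1 + 2k2 + 2k3 + k4): V^s = 1.0000, V^t = -2.0000
step 4: k1 = (0.000000, 0.000000), k2 = (0.000000, 0.000000), k3 = (0.000000, 0.000000), k4 = (0.000000, 0.000000); V <- V + (h/6)(k1 + 2k2 + 2k3 + k4): V^s = 1.0000, V^t = -2.0000


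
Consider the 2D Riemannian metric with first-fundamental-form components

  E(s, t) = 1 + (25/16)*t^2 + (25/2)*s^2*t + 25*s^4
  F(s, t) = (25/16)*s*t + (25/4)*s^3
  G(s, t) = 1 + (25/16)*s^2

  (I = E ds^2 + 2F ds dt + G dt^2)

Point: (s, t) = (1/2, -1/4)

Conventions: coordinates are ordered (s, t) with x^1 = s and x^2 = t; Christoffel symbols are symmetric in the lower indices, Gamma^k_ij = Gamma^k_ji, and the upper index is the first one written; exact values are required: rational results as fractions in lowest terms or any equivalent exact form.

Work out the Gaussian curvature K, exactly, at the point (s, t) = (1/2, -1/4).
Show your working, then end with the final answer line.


E = 481/256, F = 75/128, G = 89/64, EG - F^2 = 581/256 at the point
E_s = 75/8, E_t = 75/32, F_s = 275/64, F_t = 25/32, G_s = 25/16, G_t = 0
E_tt = 25/8, F_st = 25/16, G_ss = 25/8
Brioschi: K = (det M1 - det M2) / (EG - F^2)^2 with the standard first/second-derivative matrices M1, M2.
M1 = [[-E_tt/2 + F_st - G_ss/2, E_s/2, F_s - E_t/2], [F_t - G_s/2, E, F], [G_t/2, F, G]] = [[-25/16, 75/16, 25/8], [0, 481/256, 75/128], [0, 75/128, 89/64]]; det M1 = -14525/4096
M2 = [[0, E_t/2, G_s/2], [E_t/2, E, F], [G_s/2, F, G]] = [[0, 75/64, 25/32], [75/64, 481/256, 75/128], [25/32, 75/128, 89/64]]; det M2 = -8125/4096
det M1 - det M2 = -25/16; K = -25/16 / (581/256)^2 = -102400/337561

Answer: K = -102400/337561


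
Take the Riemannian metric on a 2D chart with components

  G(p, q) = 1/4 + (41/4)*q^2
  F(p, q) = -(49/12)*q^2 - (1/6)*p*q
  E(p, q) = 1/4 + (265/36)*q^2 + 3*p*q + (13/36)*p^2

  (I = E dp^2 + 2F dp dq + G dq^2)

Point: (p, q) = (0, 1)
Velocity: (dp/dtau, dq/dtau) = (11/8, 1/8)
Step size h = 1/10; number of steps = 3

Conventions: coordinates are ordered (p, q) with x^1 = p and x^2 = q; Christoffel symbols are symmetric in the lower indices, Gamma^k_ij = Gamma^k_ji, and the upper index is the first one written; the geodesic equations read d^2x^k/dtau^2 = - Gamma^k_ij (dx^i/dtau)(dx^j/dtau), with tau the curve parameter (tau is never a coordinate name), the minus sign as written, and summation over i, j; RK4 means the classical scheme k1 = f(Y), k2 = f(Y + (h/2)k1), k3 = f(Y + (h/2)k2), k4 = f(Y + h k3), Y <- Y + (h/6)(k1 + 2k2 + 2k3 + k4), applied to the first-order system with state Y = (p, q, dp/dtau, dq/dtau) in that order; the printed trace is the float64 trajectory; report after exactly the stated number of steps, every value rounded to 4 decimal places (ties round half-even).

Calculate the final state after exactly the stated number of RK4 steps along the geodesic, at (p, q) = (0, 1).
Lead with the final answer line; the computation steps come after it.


Answer: p = 0.3991, q = 1.0888, dp/dtau = 1.2495, dq/dtau = 0.4313

f(Y) = (dp/dtau, dq/dtau, -Gamma^p_ij Y'^i Y'^j, -Gamma^q_ij Y'^i Y'^j) with the Gammas evaluated at the stage position; h = 0.100000; intermediate values shown to 6 dp
step 0: p = 0.0000, q = 1.0000, dp/dtau = 1.3750, dq/dtau = 0.1250
step 1:
  k1: at (p, q) = (0.000000, 1.000000), (dp/dtau, dq/dtau) = (1.375000, 0.125000); Gamma_ppp = -0.236997, Gamma_ppq = 1.222137, Gamma_pqq = -0.694081, Gamma_qpp = -0.809097, Gamma_qpq = 0.475275, Gamma_qqq = 0.706270; k1 = (1.375000, 0.125000, 0.038808, 1.355287)
  k2: at (p, q) = (0.068750, 1.006250), (dp/dtau, dq/dtau) = (1.376940, 0.192764); Gamma_ppp = -0.232058, Gamma_ppq = 1.192987, Gamma_pqq = -0.668078, Gamma_qpp = -0.812914, Gamma_qpq = 0.465370, Gamma_qqq = 0.709804; k2 = (1.376940, 0.192764, -0.168500, 1.267840)
  k3: at (p, q) = (0.068847, 1.009638), (dp/dtau, dq/dtau) = (1.366575, 0.188392); Gamma_ppp = -0.231432, Gamma_ppq = 1.189391, Gamma_pqq = -0.665982, Gamma_qpp = -0.810354, Gamma_qpq = 0.464038, Gamma_qqq = 0.707478; k3 = (1.366575, 0.188392, -0.156580, 1.249314)
  k4: at (p, q) = (0.136658, 1.018839), (dp/dtau, dq/dtau) = (1.359342, 0.249931); Gamma_ppp = -0.226274, Gamma_ppq = 1.159030, Gamma_pqq = -0.640274, Gamma_qpp = -0.811667, Gamma_qpq = 0.453597, Gamma_qqq = 0.708399; k4 = (1.359342, 0.249931, -0.329435, 1.147345)
  Y <- Y + (h/6)(k1 + 2k2 + 2k3 + k4): p = 0.1370, q = 1.0190, dp/dtau = 1.3593, dq/dtau = 0.2506
step 2:
  k1: at (p, q) = (0.137023, 1.018954), (dp/dtau, dq/dtau) = (1.359320, 0.250616); Gamma_ppp = -0.226236, Gamma_ppq = 1.158805, Gamma_pqq = -0.640103, Gamma_qpp = -0.811624, Gamma_qpq = 0.453518, Gamma_qqq = 0.708358; k1 = (1.359320, 0.250616, -0.331302, 1.146192)
  k2: at (p, q) = (0.204989, 1.031485), (dp/dtau, dq/dtau) = (1.342755, 0.307925); Gamma_ppp = -0.220762, Gamma_ppq = 1.126703, Gamma_pqq = -0.614247, Gamma_qpp = -0.810279, Gamma_qpq = 0.442350, Gamma_qqq = 0.706593; k2 = (1.342755, 0.307925, -0.475438, 1.028134)
  k3: at (p, q) = (0.204161, 1.034350), (dp/dtau, dq/dtau) = (1.335548, 0.302022); Gamma_ppp = -0.220323, Gamma_ppq = 1.124235, Gamma_pqq = -0.612989, Gamma_qpp = -0.808011, Gamma_qpq = 0.441411, Gamma_qqq = 0.704562; k3 = (1.335548, 0.302022, -0.458052, 1.020872)
  k4: at (p, q) = (0.270578, 1.049156), (dp/dtau, dq/dtau) = (1.313515, 0.352703); Gamma_ppp = -0.214850, Gamma_ppq = 1.092312, Gamma_pqq = -0.588281, Gamma_qpp = -0.804643, Gamma_qpq = 0.430197, Gamma_qqq = 0.700796; k4 = (1.313515, 0.352703, -0.568226, 0.902486)
  Y <- Y + (h/6)(k1 + 2k2 + 2k3 + k4): p = 0.2708, q = 1.0493, dp/dtau = 1.3132, dq/dtau = 0.3531
step 3:
  k1: at (p, q) = (0.270847, 1.049341), (dp/dtau, dq/dtau) = (1.313212, 0.353060); Gamma_ppp = -0.214809, Gamma_ppq = 1.092075, Gamma_pqq = -0.588125, Gamma_qpp = -0.804536, Gamma_qpq = 0.430110, Gamma_qqq = 0.700696; k1 = (1.313212, 0.353060, -0.568912, 0.901263)
  k2: at (p, q) = (0.336508, 1.066994), (dp/dtau, dq/dtau) = (1.284766, 0.398124); Gamma_ppp = -0.209216, Gamma_ppq = 1.059659, Gamma_pqq = -0.564049, Gamma_qpp = -0.798865, Gamma_qpq = 0.418607, Gamma_qqq = 0.694734; k2 = (1.284766, 0.398124, -0.649282, 0.780278)
  k3: at (p, q) = (0.335085, 1.069247), (dp/dtau, dq/dtau) = (1.280748, 0.392074); Gamma_ppp = -0.208935, Gamma_ppq = 1.058128, Gamma_pqq = -0.563401, Gamma_qpp = -0.797041, Gamma_qpq = 0.418005, Gamma_qqq = 0.693136; k3 = (1.280748, 0.392074, -0.633349, 0.781046)
  k4: at (p, q) = (0.398922, 1.088548), (dp/dtau, dq/dtau) = (1.249877, 0.431165); Gamma_ppp = -0.203481, Gamma_ppq = 1.026735, Gamma_pqq = -0.540819, Gamma_qpp = -0.789957, Gamma_qpq = 0.406770, Gamma_qqq = 0.685866; k4 = (1.249877, 0.431165, -0.688205, 0.668141)
  Y <- Y + (h/6)(k1 + 2k2 + 2k3 + k4): p = 0.3991, q = 1.0888, dp/dtau = 1.2495, dq/dtau = 0.4313
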